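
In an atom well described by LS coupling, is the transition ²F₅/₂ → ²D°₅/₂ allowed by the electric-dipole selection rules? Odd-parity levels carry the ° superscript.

allowed

Reading off the term symbols: S 1/2→1/2, L 3→2, J 5/2→5/2, parity even→odd.
ΔJ = 0, ±1 (not J=0↔0): J: 5/2 → 5/2, ΔJ = +0 — ✓.
Parity must change: even → odd — ✓.
ΔL = 0, ±1 (not L=0↔0): L: 3 → 2, ΔL = -1 — ✓.
ΔS = 0: S: 1/2 → 1/2 — ✓.
All four E1 rules are satisfied.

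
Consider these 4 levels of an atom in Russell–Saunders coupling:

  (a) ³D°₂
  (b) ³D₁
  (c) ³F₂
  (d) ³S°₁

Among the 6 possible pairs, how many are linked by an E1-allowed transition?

2

(a)–(b): allowed.
(a)–(c): allowed.
(a)–(d): forbidden (parity, ΔL).
(b)–(c): forbidden (parity).
(b)–(d): forbidden (ΔL).
(c)–(d): forbidden (ΔL).
Allowed pairs: 2 of 6.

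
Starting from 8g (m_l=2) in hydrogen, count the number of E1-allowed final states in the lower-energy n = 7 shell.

E1 requires Δl = ±1, so l_f ∈ {3, 5}; with 0 ≤ l_f ≤ n_f−1 = 6, the allowed l_f values are {3, 5}.
For l_f = 3: m_f ∈ {m_i−1, m_i, m_i+1} ∩ [−3, 3] = {1, 2, 3} → 3 states.
For l_f = 5: m_f ∈ {m_i−1, m_i, m_i+1} ∩ [−5, 5] = {1, 2, 3} → 3 states.
Total: 6.

6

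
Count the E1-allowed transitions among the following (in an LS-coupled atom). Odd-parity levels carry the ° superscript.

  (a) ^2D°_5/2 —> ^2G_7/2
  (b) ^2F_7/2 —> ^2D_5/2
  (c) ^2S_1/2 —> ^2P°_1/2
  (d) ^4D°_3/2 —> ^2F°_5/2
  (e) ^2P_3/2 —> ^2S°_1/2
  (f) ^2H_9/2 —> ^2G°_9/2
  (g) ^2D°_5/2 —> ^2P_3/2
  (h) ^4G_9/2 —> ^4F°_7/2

(a) forbidden (ΔL fails)
(b) forbidden (parity fails)
(c) allowed
(d) forbidden (parity, ΔS fail)
(e) allowed
(f) allowed
(g) allowed
(h) allowed
Total allowed: 5 of 8.

5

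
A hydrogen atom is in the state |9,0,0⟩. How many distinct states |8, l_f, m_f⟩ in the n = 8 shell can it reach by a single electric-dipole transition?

E1 requires Δl = ±1, so l_f ∈ {-1, 1}; with 0 ≤ l_f ≤ n_f−1 = 7, the allowed l_f values are {1}.
For l_f = 1: m_f ∈ {m_i−1, m_i, m_i+1} ∩ [−1, 1] = {-1, 0, 1} → 3 states.
Total: 3.

3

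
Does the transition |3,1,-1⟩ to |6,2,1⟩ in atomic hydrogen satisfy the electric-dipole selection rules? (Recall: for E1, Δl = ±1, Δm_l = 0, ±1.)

forbidden

l: 1 → 2 (Δl = +1). Δl = ±1 passes.
Δm_l = 1 − (-1) = +2. E1 requires Δm_l = 0, ±1: fails.
The transition is electric-dipole forbidden.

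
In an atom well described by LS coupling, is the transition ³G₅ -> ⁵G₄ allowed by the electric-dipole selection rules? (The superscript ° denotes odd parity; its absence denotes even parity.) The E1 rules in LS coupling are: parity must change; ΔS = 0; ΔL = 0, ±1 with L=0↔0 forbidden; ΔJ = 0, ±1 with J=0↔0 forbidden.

Initial level: S=1, L=4, J=5, parity even. Final level: S=2, L=4, J=4, parity even.
ΔJ = 0, ±1 (not J=0↔0): J: 5 → 4, ΔJ = -1 — ✓.
Parity must change: even → even — ✗.
ΔS = 0: S: 1 → 2 — ✗.
ΔL = 0, ±1 (not L=0↔0): L: 4 → 4, ΔL = +0 — ✓.
Rule(s) violated: parity, ΔS.

forbidden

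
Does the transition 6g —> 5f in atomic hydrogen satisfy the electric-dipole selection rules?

Δl = 3 − 4 = -1; the E1 rule Δl = ±1 is ok.
All E1 selection rules are satisfied.

allowed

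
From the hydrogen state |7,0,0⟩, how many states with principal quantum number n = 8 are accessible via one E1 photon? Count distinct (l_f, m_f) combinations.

3

E1 requires Δl = ±1, so l_f ∈ {-1, 1}; with 0 ≤ l_f ≤ n_f−1 = 7, the allowed l_f values are {1}.
For l_f = 1: m_f ∈ {m_i−1, m_i, m_i+1} ∩ [−1, 1] = {-1, 0, 1} → 3 states.
Total: 3.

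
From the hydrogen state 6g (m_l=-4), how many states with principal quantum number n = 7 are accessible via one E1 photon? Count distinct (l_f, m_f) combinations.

E1 requires Δl = ±1, so l_f ∈ {3, 5}; with 0 ≤ l_f ≤ n_f−1 = 6, the allowed l_f values are {3, 5}.
For l_f = 3: m_f ∈ {m_i−1, m_i, m_i+1} ∩ [−3, 3] = {-3} → 1 state.
For l_f = 5: m_f ∈ {m_i−1, m_i, m_i+1} ∩ [−5, 5] = {-5, -4, -3} → 3 states.
Total: 4.

4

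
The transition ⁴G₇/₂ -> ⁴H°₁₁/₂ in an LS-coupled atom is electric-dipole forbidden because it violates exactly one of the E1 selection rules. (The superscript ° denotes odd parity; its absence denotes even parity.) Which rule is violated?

the ΔJ = 0, ±1 rule

Initial level: S=3/2, L=4, J=7/2, parity even. Final level: S=3/2, L=5, J=11/2, parity odd.
Parity must change: even → odd — ok.
ΔS = 0: S: 3/2 → 3/2 — ok.
ΔL = 0, ±1 (not L=0↔0): L: 4 → 5, ΔL = +1 — ok.
ΔJ = 0, ±1 (not J=0↔0): J: 7/2 → 11/2, ΔJ = +2 — fails.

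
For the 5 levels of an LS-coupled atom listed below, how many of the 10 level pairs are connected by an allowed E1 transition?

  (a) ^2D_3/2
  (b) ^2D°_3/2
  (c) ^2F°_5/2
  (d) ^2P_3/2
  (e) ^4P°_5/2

3

(a)–(b): allowed.
(a)–(c): allowed.
(a)–(d): forbidden (parity).
(a)–(e): forbidden (ΔS).
(b)–(c): forbidden (parity).
(b)–(d): allowed.
(b)–(e): forbidden (parity, ΔS).
(c)–(d): forbidden (ΔL).
(c)–(e): forbidden (parity, ΔS, ΔL).
(d)–(e): forbidden (ΔS).
Allowed pairs: 3 of 10.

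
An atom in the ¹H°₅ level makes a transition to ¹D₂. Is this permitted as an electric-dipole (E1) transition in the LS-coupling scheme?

Parity must change: odd → even — ✓.
ΔS = 0: S: 0 → 0 — ✓.
ΔL = 0, ±1 (not L=0↔0): L: 5 → 2, ΔL = -3 — ✗.
ΔJ = 0, ±1 (not J=0↔0): J: 5 → 2, ΔJ = -3 — ✗.
Rule(s) violated: ΔL, ΔJ.

forbidden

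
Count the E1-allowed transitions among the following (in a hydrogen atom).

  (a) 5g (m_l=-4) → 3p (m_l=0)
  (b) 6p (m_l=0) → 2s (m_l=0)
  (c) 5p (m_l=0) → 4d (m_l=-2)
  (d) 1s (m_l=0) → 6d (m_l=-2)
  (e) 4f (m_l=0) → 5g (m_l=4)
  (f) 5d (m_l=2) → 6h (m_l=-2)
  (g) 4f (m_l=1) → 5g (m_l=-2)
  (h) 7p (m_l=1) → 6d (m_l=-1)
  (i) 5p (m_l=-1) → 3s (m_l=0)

2

(a) forbidden — Δl = -3 (E1 requires Δl = ±1); Δm_l = +4 (E1 requires Δm_l = 0, ±1)
(b) allowed
(c) forbidden — Δm_l = -2 (E1 requires Δm_l = 0, ±1)
(d) forbidden — Δl = +2 (E1 requires Δl = ±1); Δm_l = -2 (E1 requires Δm_l = 0, ±1)
(e) forbidden — Δm_l = +4 (E1 requires Δm_l = 0, ±1)
(f) forbidden — Δl = +3 (E1 requires Δl = ±1); Δm_l = -4 (E1 requires Δm_l = 0, ±1)
(g) forbidden — Δm_l = -3 (E1 requires Δm_l = 0, ±1)
(h) forbidden — Δm_l = -2 (E1 requires Δm_l = 0, ±1)
(i) allowed
Total allowed: 2 of 9.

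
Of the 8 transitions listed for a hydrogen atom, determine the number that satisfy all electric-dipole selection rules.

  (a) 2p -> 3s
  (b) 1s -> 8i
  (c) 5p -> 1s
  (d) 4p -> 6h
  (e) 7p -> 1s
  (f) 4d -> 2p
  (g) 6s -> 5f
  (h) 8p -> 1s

5

(a) allowed
(b) forbidden — Δl = +6 (E1 requires Δl = ±1)
(c) allowed
(d) forbidden — Δl = +4 (E1 requires Δl = ±1)
(e) allowed
(f) allowed
(g) forbidden — Δl = +3 (E1 requires Δl = ±1)
(h) allowed
Total allowed: 5 of 8.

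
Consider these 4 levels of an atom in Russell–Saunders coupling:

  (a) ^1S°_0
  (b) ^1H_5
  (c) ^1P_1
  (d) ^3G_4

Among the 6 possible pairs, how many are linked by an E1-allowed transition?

1

(a)–(b): forbidden (ΔL, ΔJ).
(a)–(c): allowed.
(a)–(d): forbidden (ΔS, ΔL, ΔJ).
(b)–(c): forbidden (parity, ΔL, ΔJ).
(b)–(d): forbidden (parity, ΔS).
(c)–(d): forbidden (parity, ΔS, ΔL, ΔJ).
Allowed pairs: 1 of 6.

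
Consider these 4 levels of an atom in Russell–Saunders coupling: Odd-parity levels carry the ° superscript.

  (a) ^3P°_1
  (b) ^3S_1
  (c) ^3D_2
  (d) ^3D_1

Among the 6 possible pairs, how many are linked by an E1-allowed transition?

(a)–(b): allowed.
(a)–(c): allowed.
(a)–(d): allowed.
(b)–(c): forbidden (parity, ΔL).
(b)–(d): forbidden (parity, ΔL).
(c)–(d): forbidden (parity).
Allowed pairs: 3 of 6.

3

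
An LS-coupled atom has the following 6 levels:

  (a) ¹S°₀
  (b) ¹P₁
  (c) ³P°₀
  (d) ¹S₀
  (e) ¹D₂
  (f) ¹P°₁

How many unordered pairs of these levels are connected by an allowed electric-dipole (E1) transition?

4

(a)–(b): allowed.
(a)–(c): forbidden (parity, ΔS, ΔJ).
(a)–(d): forbidden (ΔL, ΔJ).
(a)–(e): forbidden (ΔL, ΔJ).
(a)–(f): forbidden (parity).
(b)–(c): forbidden (ΔS).
(b)–(d): forbidden (parity).
(b)–(e): forbidden (parity).
(b)–(f): allowed.
(c)–(d): forbidden (ΔS, ΔJ).
(c)–(e): forbidden (ΔS, ΔJ).
(c)–(f): forbidden (parity, ΔS).
(d)–(e): forbidden (parity, ΔL, ΔJ).
(d)–(f): allowed.
(e)–(f): allowed.
Allowed pairs: 4 of 15.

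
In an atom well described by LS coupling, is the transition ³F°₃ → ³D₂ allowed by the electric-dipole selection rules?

allowed

ΔJ = 0, ±1 (not J=0↔0): J: 3 → 2, ΔJ = -1 — ✓.
ΔL = 0, ±1 (not L=0↔0): L: 3 → 2, ΔL = -1 — ✓.
ΔS = 0: S: 1 → 1 — ✓.
Parity must change: odd → even — ✓.
All four E1 rules are satisfied.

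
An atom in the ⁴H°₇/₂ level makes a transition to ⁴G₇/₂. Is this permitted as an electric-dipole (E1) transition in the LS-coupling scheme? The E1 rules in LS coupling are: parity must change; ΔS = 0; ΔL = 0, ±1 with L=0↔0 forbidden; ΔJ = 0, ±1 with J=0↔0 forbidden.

Reading off the term symbols: S 3/2→3/2, L 5→4, J 7/2→7/2, parity odd→even.
Parity must change: odd → even — satisfied.
ΔS = 0: S: 3/2 → 3/2 — satisfied.
ΔL = 0, ±1 (not L=0↔0): L: 5 → 4, ΔL = -1 — satisfied.
ΔJ = 0, ±1 (not J=0↔0): J: 7/2 → 7/2, ΔJ = +0 — satisfied.
All four E1 rules are satisfied.

allowed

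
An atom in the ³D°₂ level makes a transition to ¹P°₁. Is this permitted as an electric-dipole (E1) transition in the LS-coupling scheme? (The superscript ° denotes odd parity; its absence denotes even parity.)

forbidden

ΔL = 0, ±1 (not L=0↔0): L: 2 → 1, ΔL = -1 — ok.
ΔS = 0: S: 1 → 0 — fails.
ΔJ = 0, ±1 (not J=0↔0): J: 2 → 1, ΔJ = -1 — ok.
Parity must change: odd → odd — fails.
Rule(s) violated: parity, ΔS.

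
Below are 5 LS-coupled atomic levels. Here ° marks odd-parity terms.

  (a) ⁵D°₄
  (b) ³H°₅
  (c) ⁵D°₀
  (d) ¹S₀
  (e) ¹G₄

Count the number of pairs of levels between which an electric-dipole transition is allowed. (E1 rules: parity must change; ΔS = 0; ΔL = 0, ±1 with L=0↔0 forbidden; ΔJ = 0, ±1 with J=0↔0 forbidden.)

0

(a)–(b): forbidden (parity, ΔS, ΔL).
(a)–(c): forbidden (parity, ΔJ).
(a)–(d): forbidden (ΔS, ΔL, ΔJ).
(a)–(e): forbidden (ΔS, ΔL).
(b)–(c): forbidden (parity, ΔS, ΔL, ΔJ).
(b)–(d): forbidden (ΔS, ΔL, ΔJ).
(b)–(e): forbidden (ΔS).
(c)–(d): forbidden (ΔS, ΔL, ΔJ).
(c)–(e): forbidden (ΔS, ΔL, ΔJ).
(d)–(e): forbidden (parity, ΔL, ΔJ).
Allowed pairs: 0 of 10.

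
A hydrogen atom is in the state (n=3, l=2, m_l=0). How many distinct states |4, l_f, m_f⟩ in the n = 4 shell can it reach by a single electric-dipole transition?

E1 requires Δl = ±1, so l_f ∈ {1, 3}; with 0 ≤ l_f ≤ n_f−1 = 3, the allowed l_f values are {1, 3}.
For l_f = 1: m_f ∈ {m_i−1, m_i, m_i+1} ∩ [−1, 1] = {-1, 0, 1} → 3 states.
For l_f = 3: m_f ∈ {m_i−1, m_i, m_i+1} ∩ [−3, 3] = {-1, 0, 1} → 3 states.
Total: 6.

6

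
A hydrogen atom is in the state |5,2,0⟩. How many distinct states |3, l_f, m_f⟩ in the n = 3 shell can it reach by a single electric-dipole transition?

3

E1 requires Δl = ±1, so l_f ∈ {1, 3}; with 0 ≤ l_f ≤ n_f−1 = 2, the allowed l_f values are {1}.
For l_f = 1: m_f ∈ {m_i−1, m_i, m_i+1} ∩ [−1, 1] = {-1, 0, 1} → 3 states.
Total: 3.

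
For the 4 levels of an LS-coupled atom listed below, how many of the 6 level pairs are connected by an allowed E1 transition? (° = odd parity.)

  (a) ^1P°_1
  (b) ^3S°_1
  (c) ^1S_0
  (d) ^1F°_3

(a)–(b): forbidden (parity, ΔS).
(a)–(c): allowed.
(a)–(d): forbidden (parity, ΔL, ΔJ).
(b)–(c): forbidden (ΔS, ΔL).
(b)–(d): forbidden (parity, ΔS, ΔL, ΔJ).
(c)–(d): forbidden (ΔL, ΔJ).
Allowed pairs: 1 of 6.

1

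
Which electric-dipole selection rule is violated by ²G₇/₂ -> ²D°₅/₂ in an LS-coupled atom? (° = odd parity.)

Parity must change: even → odd — passes.
ΔS = 0: S: 1/2 → 1/2 — passes.
ΔL = 0, ±1 (not L=0↔0): L: 4 → 2, ΔL = -2 — fails.
ΔJ = 0, ±1 (not J=0↔0): J: 7/2 → 5/2, ΔJ = -1 — passes.

the ΔL = 0, ±1 rule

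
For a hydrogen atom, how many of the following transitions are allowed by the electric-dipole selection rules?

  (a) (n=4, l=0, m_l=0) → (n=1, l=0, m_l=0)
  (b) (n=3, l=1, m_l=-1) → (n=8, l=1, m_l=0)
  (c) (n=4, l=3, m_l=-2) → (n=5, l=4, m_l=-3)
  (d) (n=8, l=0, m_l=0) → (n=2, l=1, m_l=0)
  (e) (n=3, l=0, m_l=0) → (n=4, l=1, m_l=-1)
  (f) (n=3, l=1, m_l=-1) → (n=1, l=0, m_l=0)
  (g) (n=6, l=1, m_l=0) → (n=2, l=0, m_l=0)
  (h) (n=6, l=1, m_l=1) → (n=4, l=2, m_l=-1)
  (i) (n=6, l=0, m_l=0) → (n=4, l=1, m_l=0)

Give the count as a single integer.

6

(a) forbidden — Δl = +0 (E1 requires Δl = ±1)
(b) forbidden — Δl = +0 (E1 requires Δl = ±1)
(c) allowed
(d) allowed
(e) allowed
(f) allowed
(g) allowed
(h) forbidden — Δm_l = -2 (E1 requires Δm_l = 0, ±1)
(i) allowed
Total allowed: 6 of 9.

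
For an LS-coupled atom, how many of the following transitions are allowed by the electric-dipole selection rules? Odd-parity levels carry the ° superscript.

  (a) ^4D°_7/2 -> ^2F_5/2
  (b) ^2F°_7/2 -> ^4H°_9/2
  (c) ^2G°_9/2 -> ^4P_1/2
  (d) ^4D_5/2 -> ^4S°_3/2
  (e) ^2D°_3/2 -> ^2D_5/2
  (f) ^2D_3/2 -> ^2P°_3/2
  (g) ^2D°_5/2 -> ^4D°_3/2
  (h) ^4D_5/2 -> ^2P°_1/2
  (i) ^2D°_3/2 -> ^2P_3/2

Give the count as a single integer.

(a) forbidden (ΔS fails)
(b) forbidden (parity, ΔS, ΔL fail)
(c) forbidden (ΔS, ΔL, ΔJ fail)
(d) forbidden (ΔL fails)
(e) allowed
(f) allowed
(g) forbidden (parity, ΔS fail)
(h) forbidden (ΔS, ΔJ fail)
(i) allowed
Total allowed: 3 of 9.

3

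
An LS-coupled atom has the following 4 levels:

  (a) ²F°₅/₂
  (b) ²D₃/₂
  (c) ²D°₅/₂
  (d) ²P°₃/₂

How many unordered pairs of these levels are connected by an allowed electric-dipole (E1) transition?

(a)–(b): allowed.
(a)–(c): forbidden (parity).
(a)–(d): forbidden (parity, ΔL).
(b)–(c): allowed.
(b)–(d): allowed.
(c)–(d): forbidden (parity).
Allowed pairs: 3 of 6.

3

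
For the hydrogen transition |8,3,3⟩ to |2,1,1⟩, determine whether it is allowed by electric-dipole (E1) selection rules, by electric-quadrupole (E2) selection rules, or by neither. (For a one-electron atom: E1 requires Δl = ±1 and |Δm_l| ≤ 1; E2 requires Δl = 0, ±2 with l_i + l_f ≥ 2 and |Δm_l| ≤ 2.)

E2

Δl = 1 − 3 = -2; l_i + l_f = 4.
Δm_l = -2.
E1 (Δl = ±1, |Δm_l| ≤ 1): not satisfied.
E2 (Δl = 0,±2, l_i+l_f ≥ 2, |Δm_l| ≤ 2): satisfied.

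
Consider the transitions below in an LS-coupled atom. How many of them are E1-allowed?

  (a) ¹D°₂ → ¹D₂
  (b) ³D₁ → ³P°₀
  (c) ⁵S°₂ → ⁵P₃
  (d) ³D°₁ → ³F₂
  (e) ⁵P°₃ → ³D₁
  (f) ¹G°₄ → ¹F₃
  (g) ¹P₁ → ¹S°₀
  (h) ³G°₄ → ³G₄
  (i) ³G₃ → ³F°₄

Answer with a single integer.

(a) allowed
(b) allowed
(c) allowed
(d) allowed
(e) forbidden (ΔS, ΔJ fail)
(f) allowed
(g) allowed
(h) allowed
(i) allowed
Total allowed: 8 of 9.

8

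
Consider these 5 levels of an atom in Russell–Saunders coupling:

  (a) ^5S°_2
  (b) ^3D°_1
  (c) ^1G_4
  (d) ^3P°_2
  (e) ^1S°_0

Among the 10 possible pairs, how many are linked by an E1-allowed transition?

0

(a)–(b): forbidden (parity, ΔS, ΔL).
(a)–(c): forbidden (ΔS, ΔL, ΔJ).
(a)–(d): forbidden (parity, ΔS).
(a)–(e): forbidden (parity, ΔS, ΔL, ΔJ).
(b)–(c): forbidden (ΔS, ΔL, ΔJ).
(b)–(d): forbidden (parity).
(b)–(e): forbidden (parity, ΔS, ΔL).
(c)–(d): forbidden (ΔS, ΔL, ΔJ).
(c)–(e): forbidden (ΔL, ΔJ).
(d)–(e): forbidden (parity, ΔS, ΔJ).
Allowed pairs: 0 of 10.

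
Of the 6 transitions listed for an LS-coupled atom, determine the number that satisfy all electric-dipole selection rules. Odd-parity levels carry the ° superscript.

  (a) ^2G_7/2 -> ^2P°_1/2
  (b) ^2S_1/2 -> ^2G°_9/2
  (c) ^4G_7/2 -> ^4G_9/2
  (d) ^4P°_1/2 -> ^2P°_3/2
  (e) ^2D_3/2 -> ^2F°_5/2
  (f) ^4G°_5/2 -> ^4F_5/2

(a) forbidden (ΔL, ΔJ fail)
(b) forbidden (ΔL, ΔJ fail)
(c) forbidden (parity fails)
(d) forbidden (parity, ΔS fail)
(e) allowed
(f) allowed
Total allowed: 2 of 6.

2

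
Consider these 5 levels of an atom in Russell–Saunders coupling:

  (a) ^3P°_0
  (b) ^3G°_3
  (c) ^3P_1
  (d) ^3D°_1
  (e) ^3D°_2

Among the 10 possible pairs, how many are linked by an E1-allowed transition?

3

(a)–(b): forbidden (parity, ΔL, ΔJ).
(a)–(c): allowed.
(a)–(d): forbidden (parity).
(a)–(e): forbidden (parity, ΔJ).
(b)–(c): forbidden (ΔL, ΔJ).
(b)–(d): forbidden (parity, ΔL, ΔJ).
(b)–(e): forbidden (parity, ΔL).
(c)–(d): allowed.
(c)–(e): allowed.
(d)–(e): forbidden (parity).
Allowed pairs: 3 of 10.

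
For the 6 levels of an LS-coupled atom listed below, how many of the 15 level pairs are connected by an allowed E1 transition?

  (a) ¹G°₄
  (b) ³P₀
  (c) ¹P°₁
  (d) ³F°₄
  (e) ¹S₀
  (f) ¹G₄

2

(a)–(b): forbidden (ΔS, ΔL, ΔJ).
(a)–(c): forbidden (parity, ΔL, ΔJ).
(a)–(d): forbidden (parity, ΔS).
(a)–(e): forbidden (ΔL, ΔJ).
(a)–(f): allowed.
(b)–(c): forbidden (ΔS).
(b)–(d): forbidden (ΔL, ΔJ).
(b)–(e): forbidden (parity, ΔS, ΔJ).
(b)–(f): forbidden (parity, ΔS, ΔL, ΔJ).
(c)–(d): forbidden (parity, ΔS, ΔL, ΔJ).
(c)–(e): allowed.
(c)–(f): forbidden (ΔL, ΔJ).
(d)–(e): forbidden (ΔS, ΔL, ΔJ).
(d)–(f): forbidden (ΔS).
(e)–(f): forbidden (parity, ΔL, ΔJ).
Allowed pairs: 2 of 15.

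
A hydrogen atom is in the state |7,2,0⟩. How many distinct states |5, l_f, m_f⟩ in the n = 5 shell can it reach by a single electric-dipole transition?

6

E1 requires Δl = ±1, so l_f ∈ {1, 3}; with 0 ≤ l_f ≤ n_f−1 = 4, the allowed l_f values are {1, 3}.
For l_f = 1: m_f ∈ {m_i−1, m_i, m_i+1} ∩ [−1, 1] = {-1, 0, 1} → 3 states.
For l_f = 3: m_f ∈ {m_i−1, m_i, m_i+1} ∩ [−3, 3] = {-1, 0, 1} → 3 states.
Total: 6.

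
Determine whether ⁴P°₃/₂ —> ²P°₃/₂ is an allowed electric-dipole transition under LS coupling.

Reading off the term symbols: S 3/2→1/2, L 1→1, J 3/2→3/2, parity odd→odd.
Parity must change: odd → odd — fails.
ΔS = 0: S: 3/2 → 1/2 — fails.
ΔL = 0, ±1 (not L=0↔0): L: 1 → 1, ΔL = +0 — ok.
ΔJ = 0, ±1 (not J=0↔0): J: 3/2 → 3/2, ΔJ = +0 — ok.
Rule(s) violated: parity, ΔS.

forbidden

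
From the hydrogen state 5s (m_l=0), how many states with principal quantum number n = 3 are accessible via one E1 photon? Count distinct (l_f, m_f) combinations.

E1 requires Δl = ±1, so l_f ∈ {-1, 1}; with 0 ≤ l_f ≤ n_f−1 = 2, the allowed l_f values are {1}.
For l_f = 1: m_f ∈ {m_i−1, m_i, m_i+1} ∩ [−1, 1] = {-1, 0, 1} → 3 states.
Total: 3.

3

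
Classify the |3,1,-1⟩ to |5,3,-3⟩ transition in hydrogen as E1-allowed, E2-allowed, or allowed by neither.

E2

Δl = 3 − 1 = +2; l_i + l_f = 4.
Δm_l = -2.
E1 (Δl = ±1, |Δm_l| ≤ 1): not satisfied.
E2 (Δl = 0,±2, l_i+l_f ≥ 2, |Δm_l| ≤ 2): satisfied.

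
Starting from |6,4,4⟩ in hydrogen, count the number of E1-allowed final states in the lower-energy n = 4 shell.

E1 requires Δl = ±1, so l_f ∈ {3, 5}; with 0 ≤ l_f ≤ n_f−1 = 3, the allowed l_f values are {3}.
For l_f = 3: m_f ∈ {m_i−1, m_i, m_i+1} ∩ [−3, 3] = {3} → 1 state.
Total: 1.

1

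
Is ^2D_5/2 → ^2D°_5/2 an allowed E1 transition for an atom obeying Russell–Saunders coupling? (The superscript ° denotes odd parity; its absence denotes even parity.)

allowed

Reading off the term symbols: S 1/2→1/2, L 2→2, J 5/2→5/2, parity even→odd.
Parity must change: even → odd — satisfied.
ΔS = 0: S: 1/2 → 1/2 — satisfied.
ΔL = 0, ±1 (not L=0↔0): L: 2 → 2, ΔL = +0 — satisfied.
ΔJ = 0, ±1 (not J=0↔0): J: 5/2 → 5/2, ΔJ = +0 — satisfied.
All four E1 rules are satisfied.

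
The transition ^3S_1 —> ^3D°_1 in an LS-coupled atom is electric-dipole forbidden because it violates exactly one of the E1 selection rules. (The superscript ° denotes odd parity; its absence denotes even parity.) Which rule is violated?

the ΔL = 0, ±1 rule

Initial level: S=1, L=0, J=1, parity even. Final level: S=1, L=2, J=1, parity odd.
Parity must change: even → odd — ✓.
ΔJ = 0, ±1 (not J=0↔0): J: 1 → 1, ΔJ = +0 — ✓.
ΔS = 0: S: 1 → 1 — ✓.
ΔL = 0, ±1 (not L=0↔0): L: 0 → 2, ΔL = +2 — ✗.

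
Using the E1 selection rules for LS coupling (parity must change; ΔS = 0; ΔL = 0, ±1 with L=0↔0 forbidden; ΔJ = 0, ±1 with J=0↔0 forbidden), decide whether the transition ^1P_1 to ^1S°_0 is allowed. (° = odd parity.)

allowed

Parity must change: even → odd — ok.
ΔS = 0: S: 0 → 0 — ok.
ΔJ = 0, ±1 (not J=0↔0): J: 1 → 0, ΔJ = -1 — ok.
ΔL = 0, ±1 (not L=0↔0): L: 1 → 0, ΔL = -1 — ok.
All four E1 rules are satisfied.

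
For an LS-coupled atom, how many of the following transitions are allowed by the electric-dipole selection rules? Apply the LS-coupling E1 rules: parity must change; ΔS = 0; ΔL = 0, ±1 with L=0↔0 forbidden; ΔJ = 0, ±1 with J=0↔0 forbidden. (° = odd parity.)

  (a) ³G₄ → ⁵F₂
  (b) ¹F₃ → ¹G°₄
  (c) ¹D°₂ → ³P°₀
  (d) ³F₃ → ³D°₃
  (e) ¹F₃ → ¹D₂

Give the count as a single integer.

2

(a) forbidden (parity, ΔS, ΔJ fail)
(b) allowed
(c) forbidden (parity, ΔS, ΔJ fail)
(d) allowed
(e) forbidden (parity fails)
Total allowed: 2 of 5.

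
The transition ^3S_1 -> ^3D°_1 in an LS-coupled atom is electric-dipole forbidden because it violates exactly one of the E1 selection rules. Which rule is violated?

the ΔL = 0, ±1 rule

Initial level: S=1, L=0, J=1, parity even. Final level: S=1, L=2, J=1, parity odd.
Parity must change: even → odd — ok.
ΔS = 0: S: 1 → 1 — ok.
ΔL = 0, ±1 (not L=0↔0): L: 0 → 2, ΔL = +2 — fails.
ΔJ = 0, ±1 (not J=0↔0): J: 1 → 1, ΔJ = +0 — ok.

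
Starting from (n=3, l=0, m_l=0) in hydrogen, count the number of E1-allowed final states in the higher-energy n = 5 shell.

E1 requires Δl = ±1, so l_f ∈ {-1, 1}; with 0 ≤ l_f ≤ n_f−1 = 4, the allowed l_f values are {1}.
For l_f = 1: m_f ∈ {m_i−1, m_i, m_i+1} ∩ [−1, 1] = {-1, 0, 1} → 3 states.
Total: 3.

3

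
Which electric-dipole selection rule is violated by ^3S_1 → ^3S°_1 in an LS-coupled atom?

the L=0 ↔ L=0 exclusion

ΔS = 0: S: 1 → 1 — satisfied.
ΔJ = 0, ±1 (not J=0↔0): J: 1 → 1, ΔJ = +0 — satisfied.
Parity must change: even → odd — satisfied.
ΔL = 0, ±1 (not L=0↔0): L: 0 → 0, ΔL = +0 — violated.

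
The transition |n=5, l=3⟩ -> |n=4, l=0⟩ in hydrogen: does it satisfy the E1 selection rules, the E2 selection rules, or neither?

Δl = 0 − 3 = -3; l_i + l_f = 3.
E1 (Δl = ±1): not satisfied.
E2 (Δl = 0,±2, l_i+l_f ≥ 2): not satisfied.

neither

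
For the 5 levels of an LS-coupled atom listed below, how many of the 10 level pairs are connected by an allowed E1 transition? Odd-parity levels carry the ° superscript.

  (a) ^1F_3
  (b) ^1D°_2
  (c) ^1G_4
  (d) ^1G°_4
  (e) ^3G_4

3

(a)–(b): allowed.
(a)–(c): forbidden (parity).
(a)–(d): allowed.
(a)–(e): forbidden (parity, ΔS).
(b)–(c): forbidden (ΔL, ΔJ).
(b)–(d): forbidden (parity, ΔL, ΔJ).
(b)–(e): forbidden (ΔS, ΔL, ΔJ).
(c)–(d): allowed.
(c)–(e): forbidden (parity, ΔS).
(d)–(e): forbidden (ΔS).
Allowed pairs: 3 of 10.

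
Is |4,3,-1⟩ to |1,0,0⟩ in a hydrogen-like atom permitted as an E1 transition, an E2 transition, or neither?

neither

Δl = 0 − 3 = -3; l_i + l_f = 3.
Δm_l = +1.
E1 (Δl = ±1, |Δm_l| ≤ 1): not satisfied.
E2 (Δl = 0,±2, l_i+l_f ≥ 2, |Δm_l| ≤ 2): not satisfied.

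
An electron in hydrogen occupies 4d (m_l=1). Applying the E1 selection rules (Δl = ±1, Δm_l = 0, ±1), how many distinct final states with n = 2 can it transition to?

2

E1 requires Δl = ±1, so l_f ∈ {1, 3}; with 0 ≤ l_f ≤ n_f−1 = 1, the allowed l_f values are {1}.
For l_f = 1: m_f ∈ {m_i−1, m_i, m_i+1} ∩ [−1, 1] = {0, 1} → 2 states.
Total: 2.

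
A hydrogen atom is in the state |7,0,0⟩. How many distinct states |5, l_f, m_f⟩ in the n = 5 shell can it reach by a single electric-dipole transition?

E1 requires Δl = ±1, so l_f ∈ {-1, 1}; with 0 ≤ l_f ≤ n_f−1 = 4, the allowed l_f values are {1}.
For l_f = 1: m_f ∈ {m_i−1, m_i, m_i+1} ∩ [−1, 1] = {-1, 0, 1} → 3 states.
Total: 3.

3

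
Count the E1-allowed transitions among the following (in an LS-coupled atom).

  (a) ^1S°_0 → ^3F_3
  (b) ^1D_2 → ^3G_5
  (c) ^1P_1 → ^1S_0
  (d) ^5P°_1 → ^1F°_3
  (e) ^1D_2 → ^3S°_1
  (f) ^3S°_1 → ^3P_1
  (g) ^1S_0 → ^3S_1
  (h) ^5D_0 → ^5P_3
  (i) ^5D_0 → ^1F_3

(a) forbidden (ΔS, ΔL, ΔJ fail)
(b) forbidden (parity, ΔS, ΔL, ΔJ fail)
(c) forbidden (parity fails)
(d) forbidden (parity, ΔS, ΔL, ΔJ fail)
(e) forbidden (ΔS, ΔL fail)
(f) allowed
(g) forbidden (parity, ΔS, ΔL fail)
(h) forbidden (parity, ΔJ fail)
(i) forbidden (parity, ΔS, ΔJ fail)
Total allowed: 1 of 9.

1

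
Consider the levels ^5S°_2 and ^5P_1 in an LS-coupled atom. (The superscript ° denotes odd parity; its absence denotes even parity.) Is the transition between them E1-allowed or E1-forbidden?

Parity must change: odd → even — ✓.
ΔS = 0: S: 2 → 2 — ✓.
ΔL = 0, ±1 (not L=0↔0): L: 0 → 1, ΔL = +1 — ✓.
ΔJ = 0, ±1 (not J=0↔0): J: 2 → 1, ΔJ = -1 — ✓.
All four E1 rules are satisfied.

allowed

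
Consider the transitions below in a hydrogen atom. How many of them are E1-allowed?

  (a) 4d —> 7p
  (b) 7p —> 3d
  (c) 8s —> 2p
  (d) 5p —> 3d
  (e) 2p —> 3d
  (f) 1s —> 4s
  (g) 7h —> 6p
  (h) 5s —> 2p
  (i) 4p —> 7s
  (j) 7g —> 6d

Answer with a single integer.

7

(a) allowed
(b) allowed
(c) allowed
(d) allowed
(e) allowed
(f) forbidden — Δl = +0 (E1 requires Δl = ±1)
(g) forbidden — Δl = -4 (E1 requires Δl = ±1)
(h) allowed
(i) allowed
(j) forbidden — Δl = -2 (E1 requires Δl = ±1)
Total allowed: 7 of 10.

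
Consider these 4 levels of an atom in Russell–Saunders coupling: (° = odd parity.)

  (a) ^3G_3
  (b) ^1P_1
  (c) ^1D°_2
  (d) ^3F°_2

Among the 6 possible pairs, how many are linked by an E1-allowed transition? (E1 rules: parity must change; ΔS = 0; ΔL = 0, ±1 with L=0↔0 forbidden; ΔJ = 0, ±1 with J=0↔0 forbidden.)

(a)–(b): forbidden (parity, ΔS, ΔL, ΔJ).
(a)–(c): forbidden (ΔS, ΔL).
(a)–(d): allowed.
(b)–(c): allowed.
(b)–(d): forbidden (ΔS, ΔL).
(c)–(d): forbidden (parity, ΔS).
Allowed pairs: 2 of 6.

2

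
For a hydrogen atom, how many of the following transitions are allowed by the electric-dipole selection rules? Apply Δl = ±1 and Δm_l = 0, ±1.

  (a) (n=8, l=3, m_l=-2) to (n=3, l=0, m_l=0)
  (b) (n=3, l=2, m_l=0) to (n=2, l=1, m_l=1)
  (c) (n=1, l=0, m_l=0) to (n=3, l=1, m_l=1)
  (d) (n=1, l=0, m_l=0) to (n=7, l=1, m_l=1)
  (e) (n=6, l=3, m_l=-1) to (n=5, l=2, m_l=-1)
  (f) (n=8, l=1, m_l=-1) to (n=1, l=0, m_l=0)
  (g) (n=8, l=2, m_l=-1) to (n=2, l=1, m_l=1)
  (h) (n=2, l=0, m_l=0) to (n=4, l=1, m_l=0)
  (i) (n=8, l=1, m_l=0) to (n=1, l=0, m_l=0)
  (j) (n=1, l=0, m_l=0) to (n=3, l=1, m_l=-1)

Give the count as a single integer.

8

(a) forbidden — Δl = -3 (E1 requires Δl = ±1); Δm_l = +2 (E1 requires Δm_l = 0, ±1)
(b) allowed
(c) allowed
(d) allowed
(e) allowed
(f) allowed
(g) forbidden — Δm_l = +2 (E1 requires Δm_l = 0, ±1)
(h) allowed
(i) allowed
(j) allowed
Total allowed: 8 of 10.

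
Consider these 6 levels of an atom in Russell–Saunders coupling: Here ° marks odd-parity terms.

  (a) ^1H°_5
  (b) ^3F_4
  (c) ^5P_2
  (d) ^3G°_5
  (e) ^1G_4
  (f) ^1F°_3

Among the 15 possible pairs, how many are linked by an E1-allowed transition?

3

(a)–(b): forbidden (ΔS, ΔL).
(a)–(c): forbidden (ΔS, ΔL, ΔJ).
(a)–(d): forbidden (parity, ΔS).
(a)–(e): allowed.
(a)–(f): forbidden (parity, ΔL, ΔJ).
(b)–(c): forbidden (parity, ΔS, ΔL, ΔJ).
(b)–(d): allowed.
(b)–(e): forbidden (parity, ΔS).
(b)–(f): forbidden (ΔS).
(c)–(d): forbidden (ΔS, ΔL, ΔJ).
(c)–(e): forbidden (parity, ΔS, ΔL, ΔJ).
(c)–(f): forbidden (ΔS, ΔL).
(d)–(e): forbidden (ΔS).
(d)–(f): forbidden (parity, ΔS, ΔJ).
(e)–(f): allowed.
Allowed pairs: 3 of 15.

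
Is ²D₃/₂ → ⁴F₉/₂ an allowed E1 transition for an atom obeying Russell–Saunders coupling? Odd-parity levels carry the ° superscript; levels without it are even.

forbidden

Reading off the term symbols: S 1/2→3/2, L 2→3, J 3/2→9/2, parity even→even.
Parity must change: even → even — fails.
ΔS = 0: S: 1/2 → 3/2 — fails.
ΔL = 0, ±1 (not L=0↔0): L: 2 → 3, ΔL = +1 — passes.
ΔJ = 0, ±1 (not J=0↔0): J: 3/2 → 9/2, ΔJ = +3 — fails.
Rule(s) violated: parity, ΔS, ΔJ.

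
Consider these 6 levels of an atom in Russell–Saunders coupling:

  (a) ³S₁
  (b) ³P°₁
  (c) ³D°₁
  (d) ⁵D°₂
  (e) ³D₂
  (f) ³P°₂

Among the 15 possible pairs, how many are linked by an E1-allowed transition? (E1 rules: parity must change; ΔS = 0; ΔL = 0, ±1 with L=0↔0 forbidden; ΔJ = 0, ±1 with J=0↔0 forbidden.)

5

(a)–(b): allowed.
(a)–(c): forbidden (ΔL).
(a)–(d): forbidden (ΔS, ΔL).
(a)–(e): forbidden (parity, ΔL).
(a)–(f): allowed.
(b)–(c): forbidden (parity).
(b)–(d): forbidden (parity, ΔS).
(b)–(e): allowed.
(b)–(f): forbidden (parity).
(c)–(d): forbidden (parity, ΔS).
(c)–(e): allowed.
(c)–(f): forbidden (parity).
(d)–(e): forbidden (ΔS).
(d)–(f): forbidden (parity, ΔS).
(e)–(f): allowed.
Allowed pairs: 5 of 15.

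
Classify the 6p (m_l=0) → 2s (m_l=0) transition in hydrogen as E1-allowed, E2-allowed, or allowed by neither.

Δl = 0 − 1 = -1; l_i + l_f = 1.
Δm_l = +0.
E1 (Δl = ±1, |Δm_l| ≤ 1): satisfied.
E2 (Δl = 0,±2, l_i+l_f ≥ 2, |Δm_l| ≤ 2): not satisfied.

E1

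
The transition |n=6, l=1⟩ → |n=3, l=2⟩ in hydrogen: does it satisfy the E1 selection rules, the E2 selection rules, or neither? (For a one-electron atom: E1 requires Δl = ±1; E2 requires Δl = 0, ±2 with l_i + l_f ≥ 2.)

E1

Δl = 2 − 1 = +1; l_i + l_f = 3.
E1 (Δl = ±1): satisfied.
E2 (Δl = 0,±2, l_i+l_f ≥ 2): not satisfied.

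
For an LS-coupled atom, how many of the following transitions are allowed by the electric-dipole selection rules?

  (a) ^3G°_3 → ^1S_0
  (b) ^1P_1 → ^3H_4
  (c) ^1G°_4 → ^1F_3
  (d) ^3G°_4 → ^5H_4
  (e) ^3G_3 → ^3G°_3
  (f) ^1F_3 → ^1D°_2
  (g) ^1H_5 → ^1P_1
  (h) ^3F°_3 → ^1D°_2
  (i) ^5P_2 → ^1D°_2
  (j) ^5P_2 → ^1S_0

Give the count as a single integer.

3

(a) forbidden (ΔS, ΔL, ΔJ fail)
(b) forbidden (parity, ΔS, ΔL, ΔJ fail)
(c) allowed
(d) forbidden (ΔS fails)
(e) allowed
(f) allowed
(g) forbidden (parity, ΔL, ΔJ fail)
(h) forbidden (parity, ΔS fail)
(i) forbidden (ΔS fails)
(j) forbidden (parity, ΔS, ΔJ fail)
Total allowed: 3 of 10.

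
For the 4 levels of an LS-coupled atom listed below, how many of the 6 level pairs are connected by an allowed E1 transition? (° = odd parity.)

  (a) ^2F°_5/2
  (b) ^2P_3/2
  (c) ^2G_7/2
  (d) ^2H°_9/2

(a)–(b): forbidden (ΔL).
(a)–(c): allowed.
(a)–(d): forbidden (parity, ΔL, ΔJ).
(b)–(c): forbidden (parity, ΔL, ΔJ).
(b)–(d): forbidden (ΔL, ΔJ).
(c)–(d): allowed.
Allowed pairs: 2 of 6.

2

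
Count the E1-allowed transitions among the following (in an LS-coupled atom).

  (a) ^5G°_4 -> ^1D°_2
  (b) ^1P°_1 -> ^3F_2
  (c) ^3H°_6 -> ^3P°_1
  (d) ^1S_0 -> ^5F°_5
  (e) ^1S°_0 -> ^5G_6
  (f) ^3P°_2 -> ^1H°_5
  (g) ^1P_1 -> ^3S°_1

(a) forbidden (parity, ΔS, ΔL, ΔJ fail)
(b) forbidden (ΔS, ΔL fail)
(c) forbidden (parity, ΔL, ΔJ fail)
(d) forbidden (ΔS, ΔL, ΔJ fail)
(e) forbidden (ΔS, ΔL, ΔJ fail)
(f) forbidden (parity, ΔS, ΔL, ΔJ fail)
(g) forbidden (ΔS fails)
Total allowed: 0 of 7.

0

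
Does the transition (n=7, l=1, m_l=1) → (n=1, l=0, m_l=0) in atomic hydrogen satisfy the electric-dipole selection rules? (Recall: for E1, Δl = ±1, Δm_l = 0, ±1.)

Δl = 0 − 1 = -1; the E1 rule Δl = ±1 is ok.
Δm_l = 0 − (1) = -1. E1 requires Δm_l = 0, ±1: ok.
All E1 selection rules are satisfied.

allowed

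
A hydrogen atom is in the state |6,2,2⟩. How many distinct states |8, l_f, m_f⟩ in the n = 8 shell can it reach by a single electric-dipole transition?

4

E1 requires Δl = ±1, so l_f ∈ {1, 3}; with 0 ≤ l_f ≤ n_f−1 = 7, the allowed l_f values are {1, 3}.
For l_f = 1: m_f ∈ {m_i−1, m_i, m_i+1} ∩ [−1, 1] = {1} → 1 state.
For l_f = 3: m_f ∈ {m_i−1, m_i, m_i+1} ∩ [−3, 3] = {1, 2, 3} → 3 states.
Total: 4.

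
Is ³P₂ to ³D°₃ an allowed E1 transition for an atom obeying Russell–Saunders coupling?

Parity must change: even → odd — passes.
ΔS = 0: S: 1 → 1 — passes.
ΔL = 0, ±1 (not L=0↔0): L: 1 → 2, ΔL = +1 — passes.
ΔJ = 0, ±1 (not J=0↔0): J: 2 → 3, ΔJ = +1 — passes.
All four E1 rules are satisfied.

allowed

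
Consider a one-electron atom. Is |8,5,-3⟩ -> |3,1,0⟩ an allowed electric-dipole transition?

forbidden

l: 5 → 1 (Δl = -4). Δl = ±1 violated.
m_l: -3 → 0 (Δm_l = +3). |Δm_l| ≤ 1 violated.
The transition is electric-dipole forbidden.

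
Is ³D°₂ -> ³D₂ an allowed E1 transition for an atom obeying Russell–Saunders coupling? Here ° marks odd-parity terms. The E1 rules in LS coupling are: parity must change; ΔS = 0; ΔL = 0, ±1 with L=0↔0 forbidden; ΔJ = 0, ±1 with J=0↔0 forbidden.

Reading off the term symbols: S 1→1, L 2→2, J 2→2, parity odd→even.
ΔJ = 0, ±1 (not J=0↔0): J: 2 → 2, ΔJ = +0 — passes.
Parity must change: odd → even — passes.
ΔL = 0, ±1 (not L=0↔0): L: 2 → 2, ΔL = +0 — passes.
ΔS = 0: S: 1 → 1 — passes.
All four E1 rules are satisfied.

allowed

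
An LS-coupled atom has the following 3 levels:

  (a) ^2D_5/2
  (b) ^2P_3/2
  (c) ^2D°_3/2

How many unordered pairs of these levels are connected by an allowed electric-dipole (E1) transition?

(a)–(b): forbidden (parity).
(a)–(c): allowed.
(b)–(c): allowed.
Allowed pairs: 2 of 3.

2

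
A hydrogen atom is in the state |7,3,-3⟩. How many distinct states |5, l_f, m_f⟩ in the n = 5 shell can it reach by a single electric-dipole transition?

4

E1 requires Δl = ±1, so l_f ∈ {2, 4}; with 0 ≤ l_f ≤ n_f−1 = 4, the allowed l_f values are {2, 4}.
For l_f = 2: m_f ∈ {m_i−1, m_i, m_i+1} ∩ [−2, 2] = {-2} → 1 state.
For l_f = 4: m_f ∈ {m_i−1, m_i, m_i+1} ∩ [−4, 4] = {-4, -3, -2} → 3 states.
Total: 4.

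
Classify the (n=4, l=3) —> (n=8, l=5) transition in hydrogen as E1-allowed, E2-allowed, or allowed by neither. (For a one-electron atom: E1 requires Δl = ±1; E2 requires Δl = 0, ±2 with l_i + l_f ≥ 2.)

E2

Δl = 5 − 3 = +2; l_i + l_f = 8.
E1 (Δl = ±1): not satisfied.
E2 (Δl = 0,±2, l_i+l_f ≥ 2): satisfied.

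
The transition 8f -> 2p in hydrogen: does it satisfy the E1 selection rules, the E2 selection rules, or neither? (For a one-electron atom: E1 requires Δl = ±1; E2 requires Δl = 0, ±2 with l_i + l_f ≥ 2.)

E2

Δl = 1 − 3 = -2; l_i + l_f = 4.
E1 (Δl = ±1): not satisfied.
E2 (Δl = 0,±2, l_i+l_f ≥ 2): satisfied.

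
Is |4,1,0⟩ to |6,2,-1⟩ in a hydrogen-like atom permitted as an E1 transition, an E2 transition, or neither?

E1

Δl = 2 − 1 = +1; l_i + l_f = 3.
Δm_l = -1.
E1 (Δl = ±1, |Δm_l| ≤ 1): satisfied.
E2 (Δl = 0,±2, l_i+l_f ≥ 2, |Δm_l| ≤ 2): not satisfied.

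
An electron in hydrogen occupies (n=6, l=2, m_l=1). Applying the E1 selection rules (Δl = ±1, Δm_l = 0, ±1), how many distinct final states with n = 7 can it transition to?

5

E1 requires Δl = ±1, so l_f ∈ {1, 3}; with 0 ≤ l_f ≤ n_f−1 = 6, the allowed l_f values are {1, 3}.
For l_f = 1: m_f ∈ {m_i−1, m_i, m_i+1} ∩ [−1, 1] = {0, 1} → 2 states.
For l_f = 3: m_f ∈ {m_i−1, m_i, m_i+1} ∩ [−3, 3] = {0, 1, 2} → 3 states.
Total: 5.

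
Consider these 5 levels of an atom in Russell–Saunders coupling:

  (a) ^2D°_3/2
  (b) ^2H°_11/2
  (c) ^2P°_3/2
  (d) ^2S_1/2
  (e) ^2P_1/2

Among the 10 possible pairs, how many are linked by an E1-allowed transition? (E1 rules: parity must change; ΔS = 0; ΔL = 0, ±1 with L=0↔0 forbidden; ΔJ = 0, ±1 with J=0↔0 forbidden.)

3

(a)–(b): forbidden (parity, ΔL, ΔJ).
(a)–(c): forbidden (parity).
(a)–(d): forbidden (ΔL).
(a)–(e): allowed.
(b)–(c): forbidden (parity, ΔL, ΔJ).
(b)–(d): forbidden (ΔL, ΔJ).
(b)–(e): forbidden (ΔL, ΔJ).
(c)–(d): allowed.
(c)–(e): allowed.
(d)–(e): forbidden (parity).
Allowed pairs: 3 of 10.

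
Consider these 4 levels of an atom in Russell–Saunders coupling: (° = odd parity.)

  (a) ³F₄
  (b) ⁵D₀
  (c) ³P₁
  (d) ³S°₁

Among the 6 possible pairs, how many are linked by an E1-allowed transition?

(a)–(b): forbidden (parity, ΔS, ΔJ).
(a)–(c): forbidden (parity, ΔL, ΔJ).
(a)–(d): forbidden (ΔL, ΔJ).
(b)–(c): forbidden (parity, ΔS).
(b)–(d): forbidden (ΔS, ΔL).
(c)–(d): allowed.
Allowed pairs: 1 of 6.

1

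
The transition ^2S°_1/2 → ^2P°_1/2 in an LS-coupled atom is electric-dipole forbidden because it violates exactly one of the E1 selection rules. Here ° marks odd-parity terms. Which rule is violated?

Initial level: S=1/2, L=0, J=1/2, parity odd. Final level: S=1/2, L=1, J=1/2, parity odd.
Parity must change: odd → odd — fails.
ΔS = 0: S: 1/2 → 1/2 — passes.
ΔL = 0, ±1 (not L=0↔0): L: 0 → 1, ΔL = +1 — passes.
ΔJ = 0, ±1 (not J=0↔0): J: 1/2 → 1/2, ΔJ = +0 — passes.

parity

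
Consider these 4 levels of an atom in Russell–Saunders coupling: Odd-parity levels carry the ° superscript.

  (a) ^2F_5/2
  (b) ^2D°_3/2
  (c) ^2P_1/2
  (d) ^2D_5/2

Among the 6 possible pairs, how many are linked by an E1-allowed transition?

3

(a)–(b): allowed.
(a)–(c): forbidden (parity, ΔL, ΔJ).
(a)–(d): forbidden (parity).
(b)–(c): allowed.
(b)–(d): allowed.
(c)–(d): forbidden (parity, ΔJ).
Allowed pairs: 3 of 6.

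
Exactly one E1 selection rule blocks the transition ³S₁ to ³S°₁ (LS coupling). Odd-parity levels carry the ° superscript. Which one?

Reading off the term symbols: S 1→1, L 0→0, J 1→1, parity even→odd.
ΔL = 0, ±1 (not L=0↔0): L: 0 → 0, ΔL = +0 — fails.
ΔJ = 0, ±1 (not J=0↔0): J: 1 → 1, ΔJ = +0 — passes.
ΔS = 0: S: 1 → 1 — passes.
Parity must change: even → odd — passes.

the L=0 ↔ L=0 exclusion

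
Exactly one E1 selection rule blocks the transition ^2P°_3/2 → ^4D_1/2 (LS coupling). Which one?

the ΔS = 0 rule

Reading off the term symbols: S 1/2→3/2, L 1→2, J 3/2→1/2, parity odd→even.
Parity must change: odd → even — satisfied.
ΔS = 0: S: 1/2 → 3/2 — violated.
ΔL = 0, ±1 (not L=0↔0): L: 1 → 2, ΔL = +1 — satisfied.
ΔJ = 0, ±1 (not J=0↔0): J: 3/2 → 1/2, ΔJ = -1 — satisfied.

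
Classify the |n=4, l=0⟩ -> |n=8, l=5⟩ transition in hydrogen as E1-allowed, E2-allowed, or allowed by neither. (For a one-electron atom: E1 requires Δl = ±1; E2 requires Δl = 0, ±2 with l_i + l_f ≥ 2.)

neither

Δl = 5 − 0 = +5; l_i + l_f = 5.
E1 (Δl = ±1): not satisfied.
E2 (Δl = 0,±2, l_i+l_f ≥ 2): not satisfied.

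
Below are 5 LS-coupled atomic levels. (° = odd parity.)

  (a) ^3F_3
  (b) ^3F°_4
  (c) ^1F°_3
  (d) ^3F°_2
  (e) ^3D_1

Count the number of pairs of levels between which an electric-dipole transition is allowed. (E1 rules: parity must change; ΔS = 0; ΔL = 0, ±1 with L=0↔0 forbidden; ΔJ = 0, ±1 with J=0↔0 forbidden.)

(a)–(b): allowed.
(a)–(c): forbidden (ΔS).
(a)–(d): allowed.
(a)–(e): forbidden (parity, ΔJ).
(b)–(c): forbidden (parity, ΔS).
(b)–(d): forbidden (parity, ΔJ).
(b)–(e): forbidden (ΔJ).
(c)–(d): forbidden (parity, ΔS).
(c)–(e): forbidden (ΔS, ΔJ).
(d)–(e): allowed.
Allowed pairs: 3 of 10.

3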